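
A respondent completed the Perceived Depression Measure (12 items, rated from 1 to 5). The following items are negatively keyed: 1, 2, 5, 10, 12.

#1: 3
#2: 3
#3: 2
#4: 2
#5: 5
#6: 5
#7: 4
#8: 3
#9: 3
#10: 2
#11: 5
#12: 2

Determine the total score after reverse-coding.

Apply reverse scoring (reversed = (1+5) − raw = 6 − raw):
  item 1: 6 − 3 = 3
  item 2: 6 − 3 = 3
  item 5: 6 − 5 = 1
  item 10: 6 − 2 = 4
  item 12: 6 − 2 = 4
After reverse-coding: 3, 3, 2, 2, 1, 5, 4, 3, 3, 4, 5, 4
Total = 3 + 3 + 2 + 2 + 1 + 5 + 4 + 3 + 3 + 4 + 5 + 4 = 39

39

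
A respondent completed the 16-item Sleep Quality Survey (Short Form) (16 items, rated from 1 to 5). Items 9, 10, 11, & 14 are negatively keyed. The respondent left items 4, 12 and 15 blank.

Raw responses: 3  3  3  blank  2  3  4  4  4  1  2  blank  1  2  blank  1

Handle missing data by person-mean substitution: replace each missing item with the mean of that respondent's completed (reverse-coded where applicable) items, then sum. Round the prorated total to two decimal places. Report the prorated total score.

48.00

Reverse-coded (on a 1–5 scale, reversed = 6 − raw):
  item 9: 6 − 4 = 2
  item 10: 6 − 1 = 5
  item 11: 6 − 2 = 4
  item 14: 6 − 2 = 4
Completed scored items (13 of 16): 3, 3, 3, 2, 3, 4, 4, 2, 5, 4, 1, 4, 1; sum = 39.
Person mean = 39 / 13 ≈ 3.0000
Prorated total = (39 / 13) × 16 = 48.00 (to 2 dp)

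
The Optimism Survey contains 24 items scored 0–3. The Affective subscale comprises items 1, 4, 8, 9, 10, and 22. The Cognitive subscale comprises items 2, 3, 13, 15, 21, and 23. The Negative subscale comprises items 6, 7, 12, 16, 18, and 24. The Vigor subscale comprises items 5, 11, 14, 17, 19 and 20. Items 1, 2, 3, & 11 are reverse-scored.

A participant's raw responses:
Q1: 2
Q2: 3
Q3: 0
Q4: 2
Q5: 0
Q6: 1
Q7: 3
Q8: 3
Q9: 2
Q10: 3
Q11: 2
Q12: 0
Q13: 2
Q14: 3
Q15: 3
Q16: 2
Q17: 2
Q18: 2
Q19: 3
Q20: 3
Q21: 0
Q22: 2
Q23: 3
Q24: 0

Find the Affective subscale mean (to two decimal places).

2.17

Affective items: 1, 4, 8, 9, 10, 22.
Of these, item 1 is reverse-scored; reverse-coded value = 3 − response.
  item 1: 3 − 2 = 1
  item 4: 2
  item 8: 3
  item 9: 2
  item 10: 3
  item 22: 2
Sum = 1 + 2 + 3 + 2 + 3 + 2 = 13
Mean = 13 / 6 = 2.17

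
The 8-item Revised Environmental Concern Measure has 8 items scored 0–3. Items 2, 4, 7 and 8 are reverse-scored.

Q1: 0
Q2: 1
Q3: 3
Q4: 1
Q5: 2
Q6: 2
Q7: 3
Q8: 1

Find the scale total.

Reversing items 2, 4, 7, & 8 with 3 − raw:
Total = 0 + (3−1) + 3 + (3−1) + 2 + 2 + (3−3) + (3−1)
      = 0 + 2 + 3 + 2 + 2 + 2 + 0 + 2 = 13

13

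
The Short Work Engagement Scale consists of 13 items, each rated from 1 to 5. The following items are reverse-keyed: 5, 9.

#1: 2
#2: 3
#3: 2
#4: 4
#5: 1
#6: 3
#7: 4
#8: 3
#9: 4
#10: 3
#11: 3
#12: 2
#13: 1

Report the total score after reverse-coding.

37

Reversing items 5 and 9 with 6 − raw:
Total = 2 + 3 + 2 + 4 + (6−1) + 3 + 4 + 3 + (6−4) + 3 + 3 + 2 + 1
      = 2 + 3 + 2 + 4 + 5 + 3 + 4 + 3 + 2 + 3 + 3 + 2 + 1 = 37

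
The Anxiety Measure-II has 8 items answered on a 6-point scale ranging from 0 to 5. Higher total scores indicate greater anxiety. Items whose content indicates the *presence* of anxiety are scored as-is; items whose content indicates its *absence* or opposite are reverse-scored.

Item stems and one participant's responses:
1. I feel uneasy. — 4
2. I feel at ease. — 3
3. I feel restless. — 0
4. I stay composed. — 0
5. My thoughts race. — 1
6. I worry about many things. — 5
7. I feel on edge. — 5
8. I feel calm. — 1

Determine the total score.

Items 2, 4, 8 describe the absence/opposite of anxiety → reverse-score.
reversed = (0+5) − raw = 5 − raw.
  item 1: 4
  item 2: 5 − 3 = 2
  item 3: 0
  item 4: 5 − 0 = 5
  item 5: 1
  item 6: 5
  item 7: 5
  item 8: 5 − 1 = 4
Total = 4 + 2 + 0 + 5 + 1 + 5 + 5 + 4 = 26

26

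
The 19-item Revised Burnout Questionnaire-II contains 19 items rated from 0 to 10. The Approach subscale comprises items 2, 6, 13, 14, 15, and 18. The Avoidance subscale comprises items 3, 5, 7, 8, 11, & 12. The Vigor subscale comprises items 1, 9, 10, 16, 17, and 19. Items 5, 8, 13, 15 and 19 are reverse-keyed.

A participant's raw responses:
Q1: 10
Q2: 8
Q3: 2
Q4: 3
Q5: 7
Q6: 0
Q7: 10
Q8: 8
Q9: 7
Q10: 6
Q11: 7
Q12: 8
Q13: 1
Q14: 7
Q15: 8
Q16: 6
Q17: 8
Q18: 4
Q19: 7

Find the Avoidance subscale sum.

Avoidance items: 3, 5, 7, 8, 11, 12.
Of these, items 5 and 8 are reverse-keyed; reverse-coded value = 10 − response.
  item 3: 2
  item 5: 10 − 7 = 3
  item 7: 10
  item 8: 10 − 8 = 2
  item 11: 7
  item 12: 8
Sum = 2 + 3 + 10 + 2 + 7 + 8 = 32

32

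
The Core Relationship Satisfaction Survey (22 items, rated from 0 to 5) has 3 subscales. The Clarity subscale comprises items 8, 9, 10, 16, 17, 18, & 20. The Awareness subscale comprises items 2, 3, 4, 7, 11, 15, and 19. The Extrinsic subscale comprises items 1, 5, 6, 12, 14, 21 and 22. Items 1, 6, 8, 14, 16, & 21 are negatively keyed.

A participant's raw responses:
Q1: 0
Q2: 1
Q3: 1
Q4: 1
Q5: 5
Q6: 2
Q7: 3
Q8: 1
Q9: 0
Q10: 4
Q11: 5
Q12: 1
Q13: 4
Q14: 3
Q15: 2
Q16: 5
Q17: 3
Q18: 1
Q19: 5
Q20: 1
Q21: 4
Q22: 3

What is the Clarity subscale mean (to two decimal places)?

Clarity items: 8, 9, 10, 16, 17, 18, 20.
Of these, items 8 & 16 are negatively keyed; reverse-coded value = 5 − response.
  item 8: 5 − 1 = 4
  item 9: 0
  item 10: 4
  item 16: 5 − 5 = 0
  item 17: 3
  item 18: 1
  item 20: 1
Sum = 4 + 0 + 4 + 0 + 3 + 1 + 1 = 13
Mean = 13 / 7 = 1.86

1.86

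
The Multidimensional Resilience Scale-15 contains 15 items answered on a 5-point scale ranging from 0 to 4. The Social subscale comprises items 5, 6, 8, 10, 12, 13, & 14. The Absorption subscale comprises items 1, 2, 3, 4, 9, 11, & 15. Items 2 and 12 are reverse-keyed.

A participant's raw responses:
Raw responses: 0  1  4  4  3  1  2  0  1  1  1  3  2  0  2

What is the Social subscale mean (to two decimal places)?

1.14

Social items: 5, 6, 8, 10, 12, 13, 14.
Of these, item 12 is reverse-keyed; reverse-coded value = 4 − response.
  item 5: 3
  item 6: 1
  item 8: 0
  item 10: 1
  item 12: 4 − 3 = 1
  item 13: 2
  item 14: 0
Sum = 3 + 1 + 0 + 1 + 1 + 2 + 0 = 8
Mean = 8 / 7 = 1.14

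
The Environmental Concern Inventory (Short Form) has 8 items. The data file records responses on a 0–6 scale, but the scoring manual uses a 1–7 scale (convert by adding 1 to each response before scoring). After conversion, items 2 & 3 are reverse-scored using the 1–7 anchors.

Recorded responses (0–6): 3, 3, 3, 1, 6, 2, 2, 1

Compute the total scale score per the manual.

Convert to 1–7: 4, 4, 4, 2, 7, 3, 3, 2
Reverse-coded (reversed = (1+7) − raw = 8 − raw):
  item 2: 8 − 4 = 4
  item 3: 8 − 4 = 4
Scored: 4, 4, 4, 2, 7, 3, 3, 2
Total = 29

29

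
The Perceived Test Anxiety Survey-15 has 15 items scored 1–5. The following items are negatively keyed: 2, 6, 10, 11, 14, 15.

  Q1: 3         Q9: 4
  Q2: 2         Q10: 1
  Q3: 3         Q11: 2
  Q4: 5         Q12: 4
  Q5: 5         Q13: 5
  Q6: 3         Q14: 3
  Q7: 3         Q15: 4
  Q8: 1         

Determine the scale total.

54

Reverse-coded items (on a 1–5 scale, reversed = 6 − raw):
  item 2: 6 − 2 = 4
  item 6: 6 − 3 = 3
  item 10: 6 − 1 = 5
  item 11: 6 − 2 = 4
  item 14: 6 − 3 = 3
  item 15: 6 − 4 = 2
Scored responses: 3, 4, 3, 5, 5, 3, 3, 1, 4, 5, 4, 4, 5, 3, 2
Total = 3 + 4 + 3 + 5 + 5 + 3 + 3 + 1 + 4 + 5 + 4 + 4 + 5 + 3 + 2 = 54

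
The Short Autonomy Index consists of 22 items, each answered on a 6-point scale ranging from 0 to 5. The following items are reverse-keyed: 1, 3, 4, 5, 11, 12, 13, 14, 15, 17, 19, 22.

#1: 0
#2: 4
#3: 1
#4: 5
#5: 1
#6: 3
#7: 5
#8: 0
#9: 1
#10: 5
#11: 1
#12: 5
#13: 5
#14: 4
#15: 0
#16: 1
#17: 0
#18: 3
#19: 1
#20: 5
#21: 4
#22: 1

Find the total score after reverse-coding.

67

Reverse-coded items (reverse-coded value = 5 − response):
  item 1: 5 − 0 = 5
  item 3: 5 − 1 = 4
  item 4: 5 − 5 = 0
  item 5: 5 − 1 = 4
  item 11: 5 − 1 = 4
  item 12: 5 − 5 = 0
  item 13: 5 − 5 = 0
  item 14: 5 − 4 = 1
  item 15: 5 − 0 = 5
  item 17: 5 − 0 = 5
  item 19: 5 − 1 = 4
  item 22: 5 − 1 = 4
Scored responses: 5, 4, 4, 0, 4, 3, 5, 0, 1, 5, 4, 0, 0, 1, 5, 1, 5, 3, 4, 5, 4, 4
Total = 5 + 4 + 4 + 0 + 4 + 3 + 5 + 0 + 1 + 5 + 4 + 0 + 0 + 1 + 5 + 1 + 5 + 3 + 4 + 5 + 4 + 4 = 67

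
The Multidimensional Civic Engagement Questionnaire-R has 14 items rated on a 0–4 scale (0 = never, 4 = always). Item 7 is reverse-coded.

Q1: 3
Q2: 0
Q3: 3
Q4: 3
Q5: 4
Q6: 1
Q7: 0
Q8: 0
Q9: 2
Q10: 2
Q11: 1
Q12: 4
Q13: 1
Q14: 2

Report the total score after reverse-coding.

30

Apply reverse scoring (reversed = (0+4) − raw = 4 − raw):
  item 7: 4 − 0 = 4
Scored items: 3, 0, 3, 3, 4, 1, 4, 0, 2, 2, 1, 4, 1, 2
Total = 3 + 0 + 3 + 3 + 4 + 1 + 4 + 0 + 2 + 2 + 1 + 4 + 1 + 2 = 30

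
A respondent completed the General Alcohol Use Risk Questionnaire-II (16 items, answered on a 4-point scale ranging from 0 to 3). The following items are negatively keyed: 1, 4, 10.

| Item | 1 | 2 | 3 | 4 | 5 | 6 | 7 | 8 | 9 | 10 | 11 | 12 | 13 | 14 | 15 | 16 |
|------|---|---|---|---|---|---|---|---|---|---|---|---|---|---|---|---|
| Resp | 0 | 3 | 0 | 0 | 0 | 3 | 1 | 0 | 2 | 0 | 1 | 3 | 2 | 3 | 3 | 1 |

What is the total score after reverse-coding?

31

Reversing items 1, 4, & 10 with 3 − raw:
Total = (3−0) + 3 + 0 + (3−0) + 0 + 3 + 1 + 0 + 2 + (3−0) + 1 + 3 + 2 + 3 + 3 + 1
      = 3 + 3 + 0 + 3 + 0 + 3 + 1 + 0 + 2 + 3 + 1 + 3 + 2 + 3 + 3 + 1 = 31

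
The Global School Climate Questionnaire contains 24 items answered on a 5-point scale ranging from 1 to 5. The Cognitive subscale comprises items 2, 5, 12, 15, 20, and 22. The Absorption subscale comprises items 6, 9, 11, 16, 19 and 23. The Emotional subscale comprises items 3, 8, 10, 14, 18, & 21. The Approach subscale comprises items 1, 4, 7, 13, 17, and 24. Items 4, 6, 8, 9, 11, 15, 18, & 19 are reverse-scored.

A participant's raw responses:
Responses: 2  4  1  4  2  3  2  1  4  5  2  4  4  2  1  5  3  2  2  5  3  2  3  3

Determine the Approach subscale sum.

Approach items: 1, 4, 7, 13, 17, 24.
Of these, item 4 is reverse-scored; on a 1–5 scale, reversed = 6 − raw.
  item 1: 2
  item 4: 6 − 4 = 2
  item 7: 2
  item 13: 4
  item 17: 3
  item 24: 3
Sum = 2 + 2 + 2 + 4 + 3 + 3 = 16

16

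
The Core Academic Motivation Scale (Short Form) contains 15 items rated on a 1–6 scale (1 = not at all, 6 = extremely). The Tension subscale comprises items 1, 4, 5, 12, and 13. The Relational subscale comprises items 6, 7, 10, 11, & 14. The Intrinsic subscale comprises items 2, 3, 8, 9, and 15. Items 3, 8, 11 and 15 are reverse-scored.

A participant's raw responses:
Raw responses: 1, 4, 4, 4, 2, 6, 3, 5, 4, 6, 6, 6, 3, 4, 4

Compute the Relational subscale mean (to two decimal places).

Relational items: 6, 7, 10, 11, 14.
Of these, item 11 is reverse-scored; on a 1–6 scale, reversed = 7 − raw.
  item 6: 6
  item 7: 3
  item 10: 6
  item 11: 7 − 6 = 1
  item 14: 4
Sum = 6 + 3 + 6 + 1 + 4 = 20
Mean = 20 / 5 = 4.00

4.00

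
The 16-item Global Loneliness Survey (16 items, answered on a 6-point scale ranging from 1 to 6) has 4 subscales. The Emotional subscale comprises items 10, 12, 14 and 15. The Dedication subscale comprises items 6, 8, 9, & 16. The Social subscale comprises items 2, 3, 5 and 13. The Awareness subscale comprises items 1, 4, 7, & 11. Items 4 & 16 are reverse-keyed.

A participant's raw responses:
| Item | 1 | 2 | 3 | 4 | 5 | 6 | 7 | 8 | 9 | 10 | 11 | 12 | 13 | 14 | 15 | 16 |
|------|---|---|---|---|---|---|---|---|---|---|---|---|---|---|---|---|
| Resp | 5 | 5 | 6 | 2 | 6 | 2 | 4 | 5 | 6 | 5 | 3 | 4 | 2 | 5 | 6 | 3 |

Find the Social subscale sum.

Social items: 2, 3, 5, 13.
  item 2: 5
  item 3: 6
  item 5: 6
  item 13: 2
Sum = 5 + 6 + 6 + 2 = 19

19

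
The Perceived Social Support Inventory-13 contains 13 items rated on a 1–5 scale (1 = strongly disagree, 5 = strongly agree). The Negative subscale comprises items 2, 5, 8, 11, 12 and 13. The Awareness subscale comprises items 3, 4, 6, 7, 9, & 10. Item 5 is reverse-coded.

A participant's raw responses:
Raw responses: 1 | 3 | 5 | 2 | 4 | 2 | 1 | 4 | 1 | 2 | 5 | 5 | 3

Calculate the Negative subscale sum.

22

Negative items: 2, 5, 8, 11, 12, 13.
Of these, item 5 is reverse-coded; reverse-coded value = 6 − response.
  item 2: 3
  item 5: 6 − 4 = 2
  item 8: 4
  item 11: 5
  item 12: 5
  item 13: 3
Sum = 3 + 2 + 4 + 5 + 5 + 3 = 22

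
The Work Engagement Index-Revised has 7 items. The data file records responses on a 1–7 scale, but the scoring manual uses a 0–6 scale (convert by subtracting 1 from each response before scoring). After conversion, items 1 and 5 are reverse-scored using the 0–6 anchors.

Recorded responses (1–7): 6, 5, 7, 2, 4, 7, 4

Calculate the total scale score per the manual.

Convert to 0–6: 5, 4, 6, 1, 3, 6, 3
Reverse-coded (reverse-coded value = 6 − response):
  item 1: 6 − 5 = 1
  item 5: 6 − 3 = 3
Scored: 1, 4, 6, 1, 3, 6, 3
Total = 24

24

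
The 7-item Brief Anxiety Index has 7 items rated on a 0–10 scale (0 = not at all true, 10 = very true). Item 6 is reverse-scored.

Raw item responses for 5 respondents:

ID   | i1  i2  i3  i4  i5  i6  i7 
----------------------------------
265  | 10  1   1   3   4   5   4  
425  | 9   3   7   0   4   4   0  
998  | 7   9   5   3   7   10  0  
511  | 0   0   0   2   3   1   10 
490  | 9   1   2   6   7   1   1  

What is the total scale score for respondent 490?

35

Respondent 490 raw: 9, 1, 2, 6, 7, 1, 1.
Reverse-coded (reversed = (0+10) − raw = 10 − raw):
  item 1: 9
  item 2: 1
  item 3: 2
  item 4: 6
  item 5: 7
  item 6: 10 − 1 = 9
  item 7: 1
Sum = 9 + 1 + 2 + 6 + 7 + 9 + 1 = 35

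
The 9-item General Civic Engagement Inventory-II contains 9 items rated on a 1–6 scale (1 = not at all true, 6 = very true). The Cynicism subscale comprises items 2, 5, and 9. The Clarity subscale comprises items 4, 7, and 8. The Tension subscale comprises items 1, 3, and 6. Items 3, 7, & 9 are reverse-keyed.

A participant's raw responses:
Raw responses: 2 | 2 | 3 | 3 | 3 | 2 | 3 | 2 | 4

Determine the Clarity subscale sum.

9

Clarity items: 4, 7, 8.
Of these, item 7 is reverse-keyed; reversed = (1+6) − raw = 7 − raw.
  item 4: 3
  item 7: 7 − 3 = 4
  item 8: 2
Sum = 3 + 4 + 2 = 9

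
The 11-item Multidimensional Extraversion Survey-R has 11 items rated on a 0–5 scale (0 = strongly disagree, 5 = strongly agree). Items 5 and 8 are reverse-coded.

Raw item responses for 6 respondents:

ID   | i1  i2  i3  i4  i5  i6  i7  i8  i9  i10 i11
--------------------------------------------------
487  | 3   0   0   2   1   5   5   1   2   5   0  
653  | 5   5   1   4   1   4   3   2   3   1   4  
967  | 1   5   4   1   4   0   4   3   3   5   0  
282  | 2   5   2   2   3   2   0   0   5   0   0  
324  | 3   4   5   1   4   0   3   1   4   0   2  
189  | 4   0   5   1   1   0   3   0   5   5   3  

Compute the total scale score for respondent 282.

25

Respondent 282 raw: 2, 5, 2, 2, 3, 2, 0, 0, 5, 0, 0.
Reverse-coded (reversed = (0+5) − raw = 5 − raw):
  item 1: 2
  item 2: 5
  item 3: 2
  item 4: 2
  item 5: 5 − 3 = 2
  item 6: 2
  item 7: 0
  item 8: 5 − 0 = 5
  item 9: 5
  item 10: 0
  item 11: 0
Sum = 2 + 5 + 2 + 2 + 2 + 2 + 0 + 5 + 5 + 0 + 0 = 25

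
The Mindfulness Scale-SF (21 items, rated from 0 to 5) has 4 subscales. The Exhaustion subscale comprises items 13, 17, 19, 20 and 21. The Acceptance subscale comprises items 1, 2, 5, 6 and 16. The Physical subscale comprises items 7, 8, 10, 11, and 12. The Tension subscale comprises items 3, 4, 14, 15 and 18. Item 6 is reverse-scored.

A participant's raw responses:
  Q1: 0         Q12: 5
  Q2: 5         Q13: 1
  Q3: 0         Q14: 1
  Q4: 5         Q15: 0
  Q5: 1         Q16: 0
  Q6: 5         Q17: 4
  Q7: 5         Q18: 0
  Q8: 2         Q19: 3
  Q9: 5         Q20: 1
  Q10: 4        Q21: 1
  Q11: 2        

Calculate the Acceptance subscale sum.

Acceptance items: 1, 2, 5, 6, 16.
Of these, item 6 is reverse-scored; reverse-coded value = 5 − response.
  item 1: 0
  item 2: 5
  item 5: 1
  item 6: 5 − 5 = 0
  item 16: 0
Sum = 0 + 5 + 1 + 0 + 0 = 6

6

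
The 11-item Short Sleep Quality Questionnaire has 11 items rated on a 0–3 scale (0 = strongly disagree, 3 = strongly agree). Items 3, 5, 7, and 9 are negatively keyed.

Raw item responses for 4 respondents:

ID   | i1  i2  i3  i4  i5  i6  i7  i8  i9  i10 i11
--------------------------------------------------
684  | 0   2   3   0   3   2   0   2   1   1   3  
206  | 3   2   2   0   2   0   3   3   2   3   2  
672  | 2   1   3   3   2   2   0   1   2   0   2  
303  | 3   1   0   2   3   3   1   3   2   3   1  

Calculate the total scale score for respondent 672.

Respondent 672 raw: 2, 1, 3, 3, 2, 2, 0, 1, 2, 0, 2.
Reverse-coded (on a 0–3 scale, reversed = 3 − raw):
  item 1: 2
  item 2: 1
  item 3: 3 − 3 = 0
  item 4: 3
  item 5: 3 − 2 = 1
  item 6: 2
  item 7: 3 − 0 = 3
  item 8: 1
  item 9: 3 − 2 = 1
  item 10: 0
  item 11: 2
Sum = 2 + 1 + 0 + 3 + 1 + 2 + 3 + 1 + 1 + 0 + 2 = 16

16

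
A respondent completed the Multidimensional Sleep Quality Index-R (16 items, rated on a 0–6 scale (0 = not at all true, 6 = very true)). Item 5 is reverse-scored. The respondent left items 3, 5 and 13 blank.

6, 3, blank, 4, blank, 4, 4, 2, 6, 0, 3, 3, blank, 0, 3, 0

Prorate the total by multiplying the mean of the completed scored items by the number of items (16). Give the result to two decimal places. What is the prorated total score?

46.77

Reverse-coded (reverse-coded value = 6 − response):
Completed scored items (13 of 16): 6, 3, 4, 4, 4, 2, 6, 0, 3, 3, 0, 3, 0; sum = 38.
Person mean = 38 / 13 ≈ 2.9231
Prorated total = (38 / 13) × 16 = 46.77 (to 2 dp)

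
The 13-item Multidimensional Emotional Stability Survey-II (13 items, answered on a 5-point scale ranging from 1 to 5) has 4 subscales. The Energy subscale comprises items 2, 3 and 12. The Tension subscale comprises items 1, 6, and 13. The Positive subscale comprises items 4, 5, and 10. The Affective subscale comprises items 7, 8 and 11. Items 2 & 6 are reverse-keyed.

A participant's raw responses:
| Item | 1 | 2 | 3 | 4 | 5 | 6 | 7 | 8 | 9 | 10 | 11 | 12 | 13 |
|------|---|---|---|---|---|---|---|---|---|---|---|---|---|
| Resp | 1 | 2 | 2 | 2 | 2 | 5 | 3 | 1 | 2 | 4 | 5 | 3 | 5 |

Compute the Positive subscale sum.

Positive items: 4, 5, 10.
  item 4: 2
  item 5: 2
  item 10: 4
Sum = 2 + 2 + 4 = 8

8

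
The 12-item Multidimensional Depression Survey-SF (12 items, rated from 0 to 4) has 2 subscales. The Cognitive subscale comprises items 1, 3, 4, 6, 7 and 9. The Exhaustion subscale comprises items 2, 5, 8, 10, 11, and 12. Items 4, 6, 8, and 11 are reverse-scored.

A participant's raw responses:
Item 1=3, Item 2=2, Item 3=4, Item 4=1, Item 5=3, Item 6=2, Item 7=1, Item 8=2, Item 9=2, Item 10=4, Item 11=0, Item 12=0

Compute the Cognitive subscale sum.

Cognitive items: 1, 3, 4, 6, 7, 9.
Of these, items 4 and 6 are reverse-scored; reversed = (0+4) − raw = 4 − raw.
  item 1: 3
  item 3: 4
  item 4: 4 − 1 = 3
  item 6: 4 − 2 = 2
  item 7: 1
  item 9: 2
Sum = 3 + 4 + 3 + 2 + 1 + 2 = 15

15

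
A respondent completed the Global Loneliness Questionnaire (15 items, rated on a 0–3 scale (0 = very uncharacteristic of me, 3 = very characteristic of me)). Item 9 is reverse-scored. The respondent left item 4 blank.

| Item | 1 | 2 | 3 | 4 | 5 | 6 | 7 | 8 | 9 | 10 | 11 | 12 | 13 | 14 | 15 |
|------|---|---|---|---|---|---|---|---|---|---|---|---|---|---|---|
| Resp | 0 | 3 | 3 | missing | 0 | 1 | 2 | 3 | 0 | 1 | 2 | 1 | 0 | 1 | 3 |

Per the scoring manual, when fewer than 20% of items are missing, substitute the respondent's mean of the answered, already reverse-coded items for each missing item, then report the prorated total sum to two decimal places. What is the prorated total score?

Reverse-coded (reverse-coded value = 3 − response):
  item 9: 3 − 0 = 3
Completed scored items (14 of 15): 0, 3, 3, 0, 1, 2, 3, 3, 1, 2, 1, 0, 1, 3; sum = 23.
Person mean = 23 / 14 ≈ 1.6429
Prorated total = (23 / 14) × 15 = 24.64 (to 2 dp)

24.64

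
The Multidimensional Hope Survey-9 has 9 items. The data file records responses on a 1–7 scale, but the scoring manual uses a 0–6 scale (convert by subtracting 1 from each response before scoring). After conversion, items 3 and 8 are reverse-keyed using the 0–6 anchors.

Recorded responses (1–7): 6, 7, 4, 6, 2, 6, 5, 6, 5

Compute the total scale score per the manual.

Convert to 0–6: 5, 6, 3, 5, 1, 5, 4, 5, 4
Reverse-coded (on a 0–6 scale, reversed = 6 − raw):
  item 3: 6 − 3 = 3
  item 8: 6 − 5 = 1
Scored: 5, 6, 3, 5, 1, 5, 4, 1, 4
Total = 34

34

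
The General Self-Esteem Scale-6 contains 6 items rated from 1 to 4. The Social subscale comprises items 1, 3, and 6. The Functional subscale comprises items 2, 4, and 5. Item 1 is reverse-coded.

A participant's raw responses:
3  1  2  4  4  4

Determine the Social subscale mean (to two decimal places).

Social items: 1, 3, 6.
Of these, item 1 is reverse-coded; reverse-coded value = 5 − response.
  item 1: 5 − 3 = 2
  item 3: 2
  item 6: 4
Sum = 2 + 2 + 4 = 8
Mean = 8 / 3 = 2.67

2.67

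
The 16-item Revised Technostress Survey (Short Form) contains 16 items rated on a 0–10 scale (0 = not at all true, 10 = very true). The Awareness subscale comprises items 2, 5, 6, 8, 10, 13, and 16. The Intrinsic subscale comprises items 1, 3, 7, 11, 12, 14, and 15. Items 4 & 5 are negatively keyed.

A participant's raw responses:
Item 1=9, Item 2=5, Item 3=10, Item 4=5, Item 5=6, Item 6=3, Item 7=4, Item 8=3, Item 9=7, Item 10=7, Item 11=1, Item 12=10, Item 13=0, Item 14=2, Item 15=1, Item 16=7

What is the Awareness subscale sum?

29

Awareness items: 2, 5, 6, 8, 10, 13, 16.
Of these, item 5 is negatively keyed; reverse-coded value = 10 − response.
  item 2: 5
  item 5: 10 − 6 = 4
  item 6: 3
  item 8: 3
  item 10: 7
  item 13: 0
  item 16: 7
Sum = 5 + 4 + 3 + 3 + 7 + 0 + 7 = 29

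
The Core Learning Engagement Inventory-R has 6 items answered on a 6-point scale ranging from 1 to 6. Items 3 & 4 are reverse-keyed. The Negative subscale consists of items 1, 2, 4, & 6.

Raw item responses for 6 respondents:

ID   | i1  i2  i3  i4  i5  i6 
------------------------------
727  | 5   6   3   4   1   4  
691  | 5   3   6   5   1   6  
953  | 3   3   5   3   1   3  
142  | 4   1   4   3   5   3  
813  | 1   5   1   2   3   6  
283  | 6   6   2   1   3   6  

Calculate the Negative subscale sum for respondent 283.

24

Respondent 283 raw: 6, 6, 2, 1, 3, 6.
Negative items: 1, 2, 4, 6.
Reverse-coded (reverse-coded value = 7 − response):
  item 1: 6
  item 2: 6
  item 4: 7 − 1 = 6
  item 6: 6
Sum = 6 + 6 + 6 + 6 = 24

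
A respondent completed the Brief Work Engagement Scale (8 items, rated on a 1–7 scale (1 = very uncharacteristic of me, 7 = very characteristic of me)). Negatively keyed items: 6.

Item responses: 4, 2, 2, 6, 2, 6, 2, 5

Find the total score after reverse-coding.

25

Reversing item 6 with 8 − raw:
Total = 4 + 2 + 2 + 6 + 2 + (8−6) + 2 + 5
      = 4 + 2 + 2 + 6 + 2 + 2 + 2 + 5 = 25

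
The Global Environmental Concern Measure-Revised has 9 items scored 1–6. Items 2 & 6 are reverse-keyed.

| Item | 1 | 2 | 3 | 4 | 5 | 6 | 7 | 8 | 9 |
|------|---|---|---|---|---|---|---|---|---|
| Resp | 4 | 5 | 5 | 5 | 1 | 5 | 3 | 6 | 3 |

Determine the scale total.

Reversing items 2 and 6 with 7 − raw:
Total = 4 + (7−5) + 5 + 5 + 1 + (7−5) + 3 + 6 + 3
      = 4 + 2 + 5 + 5 + 1 + 2 + 3 + 6 + 3 = 31

31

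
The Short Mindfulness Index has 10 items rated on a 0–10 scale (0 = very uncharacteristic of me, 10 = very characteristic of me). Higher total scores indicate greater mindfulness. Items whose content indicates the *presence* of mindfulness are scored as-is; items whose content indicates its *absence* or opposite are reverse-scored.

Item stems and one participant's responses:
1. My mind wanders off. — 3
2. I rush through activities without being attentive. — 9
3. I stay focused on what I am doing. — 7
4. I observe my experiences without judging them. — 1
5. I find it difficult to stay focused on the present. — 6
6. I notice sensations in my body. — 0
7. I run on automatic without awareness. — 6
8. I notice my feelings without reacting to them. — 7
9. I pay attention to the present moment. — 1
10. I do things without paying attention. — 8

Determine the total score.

34

Items 1, 2, 5, 7, 10 describe the absence/opposite of mindfulness → reverse-score.
reverse-coded value = 10 − response.
  item 1: 10 − 3 = 7
  item 2: 10 − 9 = 1
  item 3: 7
  item 4: 1
  item 5: 10 − 6 = 4
  item 6: 0
  item 7: 10 − 6 = 4
  item 8: 7
  item 9: 1
  item 10: 10 − 8 = 2
Total = 7 + 1 + 7 + 1 + 4 + 0 + 4 + 7 + 1 + 2 = 34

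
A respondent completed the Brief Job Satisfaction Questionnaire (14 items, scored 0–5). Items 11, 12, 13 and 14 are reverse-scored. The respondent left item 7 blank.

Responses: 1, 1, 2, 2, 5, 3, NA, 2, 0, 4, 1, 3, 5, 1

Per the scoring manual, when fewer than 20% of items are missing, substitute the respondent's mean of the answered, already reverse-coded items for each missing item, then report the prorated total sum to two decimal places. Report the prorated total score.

Reverse-coded (reverse-coded value = 5 − response):
  item 11: 5 − 1 = 4
  item 12: 5 − 3 = 2
  item 13: 5 − 5 = 0
  item 14: 5 − 1 = 4
Completed scored items (13 of 14): 1, 1, 2, 2, 5, 3, 2, 0, 4, 4, 2, 0, 4; sum = 30.
Person mean = 30 / 13 ≈ 2.3077
Prorated total = (30 / 13) × 14 = 32.31 (to 2 dp)

32.31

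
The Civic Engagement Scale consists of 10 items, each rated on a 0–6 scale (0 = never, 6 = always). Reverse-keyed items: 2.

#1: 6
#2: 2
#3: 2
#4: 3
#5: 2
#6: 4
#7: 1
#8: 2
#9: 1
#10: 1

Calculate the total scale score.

26

Raw sum = 24. Reverse-keyed items: 2; their raw sum = 2.
Each reversal replaces raw with 6 − raw, changing the total by 6 − 2·raw per item.
Total = 24 + 1·6 − 2·2 = 24 + 6 − 4 = 26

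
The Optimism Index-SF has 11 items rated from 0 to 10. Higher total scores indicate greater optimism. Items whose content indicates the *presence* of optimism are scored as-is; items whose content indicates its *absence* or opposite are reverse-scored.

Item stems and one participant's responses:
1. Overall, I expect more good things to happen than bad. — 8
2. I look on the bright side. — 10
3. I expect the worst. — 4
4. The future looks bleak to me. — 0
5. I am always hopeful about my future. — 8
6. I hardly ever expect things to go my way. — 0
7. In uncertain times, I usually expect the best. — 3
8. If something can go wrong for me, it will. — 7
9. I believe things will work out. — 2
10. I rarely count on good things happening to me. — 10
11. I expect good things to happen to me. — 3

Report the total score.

Items 3, 4, 6, 8, 10 describe the absence/opposite of optimism → reverse-score.
reversed = (0+10) − raw = 10 − raw.
  item 1: 8
  item 2: 10
  item 3: 10 − 4 = 6
  item 4: 10 − 0 = 10
  item 5: 8
  item 6: 10 − 0 = 10
  item 7: 3
  item 8: 10 − 7 = 3
  item 9: 2
  item 10: 10 − 10 = 0
  item 11: 3
Total = 8 + 10 + 6 + 10 + 8 + 10 + 3 + 3 + 2 + 0 + 3 = 63

63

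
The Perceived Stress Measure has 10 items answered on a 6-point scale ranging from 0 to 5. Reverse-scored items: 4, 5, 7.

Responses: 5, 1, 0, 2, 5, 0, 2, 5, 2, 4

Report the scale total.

23

Reversing items 4, 5 and 7 with 5 − raw:
Total = 5 + 1 + 0 + (5−2) + (5−5) + 0 + (5−2) + 5 + 2 + 4
      = 5 + 1 + 0 + 3 + 0 + 0 + 3 + 5 + 2 + 4 = 23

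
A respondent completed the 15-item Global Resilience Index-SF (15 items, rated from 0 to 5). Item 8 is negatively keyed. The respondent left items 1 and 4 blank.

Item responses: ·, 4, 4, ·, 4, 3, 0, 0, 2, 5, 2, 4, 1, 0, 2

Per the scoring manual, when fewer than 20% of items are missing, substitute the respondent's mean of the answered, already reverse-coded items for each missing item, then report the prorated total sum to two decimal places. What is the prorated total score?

41.54

Reverse-coded (on a 0–5 scale, reversed = 5 − raw):
  item 8: 5 − 0 = 5
Completed scored items (13 of 15): 4, 4, 4, 3, 0, 5, 2, 5, 2, 4, 1, 0, 2; sum = 36.
Person mean = 36 / 13 ≈ 2.7692
Prorated total = (36 / 13) × 15 = 41.54 (to 2 dp)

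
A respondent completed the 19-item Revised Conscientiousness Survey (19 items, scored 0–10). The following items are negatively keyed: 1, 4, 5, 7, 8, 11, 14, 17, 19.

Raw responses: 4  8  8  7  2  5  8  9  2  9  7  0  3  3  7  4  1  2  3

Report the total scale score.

94

Reversing items 1, 4, 5, 7, 8, 11, 14, 17, and 19 with 10 − raw:
Total = (10−4) + 8 + 8 + (10−7) + (10−2) + 5 + (10−8) + (10−9) + 2 + 9 + (10−7) + 0 + 3 + (10−3) + 7 + 4 + (10−1) + 2 + (10−3)
      = 6 + 8 + 8 + 3 + 8 + 5 + 2 + 1 + 2 + 9 + 3 + 0 + 3 + 7 + 7 + 4 + 9 + 2 + 7 = 94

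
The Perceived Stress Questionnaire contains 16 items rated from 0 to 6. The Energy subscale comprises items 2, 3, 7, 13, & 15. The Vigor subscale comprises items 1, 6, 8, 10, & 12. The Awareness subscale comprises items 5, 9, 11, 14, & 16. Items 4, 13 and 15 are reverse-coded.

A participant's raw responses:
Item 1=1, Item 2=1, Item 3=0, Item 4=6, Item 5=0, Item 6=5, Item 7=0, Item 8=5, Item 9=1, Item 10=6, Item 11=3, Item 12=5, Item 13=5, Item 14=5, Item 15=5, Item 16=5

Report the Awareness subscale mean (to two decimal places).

Awareness items: 5, 9, 11, 14, 16.
  item 5: 0
  item 9: 1
  item 11: 3
  item 14: 5
  item 16: 5
Sum = 0 + 1 + 3 + 5 + 5 = 14
Mean = 14 / 5 = 2.80

2.80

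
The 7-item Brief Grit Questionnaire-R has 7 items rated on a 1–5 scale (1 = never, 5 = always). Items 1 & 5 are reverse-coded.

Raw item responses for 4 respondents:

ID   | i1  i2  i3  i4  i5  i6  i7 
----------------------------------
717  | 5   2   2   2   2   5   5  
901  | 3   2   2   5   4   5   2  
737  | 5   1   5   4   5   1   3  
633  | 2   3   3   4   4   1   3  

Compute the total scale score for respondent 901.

Respondent 901 raw: 3, 2, 2, 5, 4, 5, 2.
Reverse-coded (reverse-coded value = 6 − response):
  item 1: 6 − 3 = 3
  item 2: 2
  item 3: 2
  item 4: 5
  item 5: 6 − 4 = 2
  item 6: 5
  item 7: 2
Sum = 3 + 2 + 2 + 5 + 2 + 5 + 2 = 21

21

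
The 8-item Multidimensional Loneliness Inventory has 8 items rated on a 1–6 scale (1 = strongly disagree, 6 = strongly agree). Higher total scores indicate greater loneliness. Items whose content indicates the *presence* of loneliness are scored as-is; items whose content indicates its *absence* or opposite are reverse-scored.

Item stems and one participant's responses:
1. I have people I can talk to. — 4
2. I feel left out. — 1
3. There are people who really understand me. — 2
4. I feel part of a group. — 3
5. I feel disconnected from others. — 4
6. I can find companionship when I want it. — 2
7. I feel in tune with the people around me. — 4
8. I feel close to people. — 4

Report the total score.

Items 1, 3, 4, 6, 7, 8 describe the absence/opposite of loneliness → reverse-score.
on a 1–6 scale, reversed = 7 − raw.
  item 1: 7 − 4 = 3
  item 2: 1
  item 3: 7 − 2 = 5
  item 4: 7 − 3 = 4
  item 5: 4
  item 6: 7 − 2 = 5
  item 7: 7 − 4 = 3
  item 8: 7 − 4 = 3
Total = 3 + 1 + 5 + 4 + 4 + 5 + 3 + 3 = 28

28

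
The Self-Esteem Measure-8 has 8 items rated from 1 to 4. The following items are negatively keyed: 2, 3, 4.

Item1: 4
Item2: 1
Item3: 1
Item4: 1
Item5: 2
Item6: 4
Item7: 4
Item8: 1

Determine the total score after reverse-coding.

Reversing items 2, 3 and 4 with 5 − raw:
Total = 4 + (5−1) + (5−1) + (5−1) + 2 + 4 + 4 + 1
      = 4 + 4 + 4 + 4 + 2 + 4 + 4 + 1 = 27

27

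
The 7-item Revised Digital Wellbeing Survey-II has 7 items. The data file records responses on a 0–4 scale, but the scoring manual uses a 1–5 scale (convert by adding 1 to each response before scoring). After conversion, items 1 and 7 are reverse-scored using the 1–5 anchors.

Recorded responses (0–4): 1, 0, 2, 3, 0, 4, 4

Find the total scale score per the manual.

Convert to 1–5: 2, 1, 3, 4, 1, 5, 5
Reverse-coded (reversed = (1+5) − raw = 6 − raw):
  item 1: 6 − 2 = 4
  item 7: 6 − 5 = 1
Scored: 4, 1, 3, 4, 1, 5, 1
Total = 19

19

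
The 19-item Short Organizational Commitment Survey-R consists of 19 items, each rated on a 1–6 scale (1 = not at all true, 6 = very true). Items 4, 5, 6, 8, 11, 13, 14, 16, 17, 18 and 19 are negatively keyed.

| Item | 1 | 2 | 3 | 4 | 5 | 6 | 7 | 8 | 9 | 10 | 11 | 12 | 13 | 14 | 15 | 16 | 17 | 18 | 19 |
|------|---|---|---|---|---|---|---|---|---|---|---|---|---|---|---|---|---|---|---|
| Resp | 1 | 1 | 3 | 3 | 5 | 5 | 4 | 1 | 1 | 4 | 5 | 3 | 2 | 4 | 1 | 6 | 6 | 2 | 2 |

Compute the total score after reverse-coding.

54

Reverse-coded items (reverse-coded value = 7 − response):
  item 4: 7 − 3 = 4
  item 5: 7 − 5 = 2
  item 6: 7 − 5 = 2
  item 8: 7 − 1 = 6
  item 11: 7 − 5 = 2
  item 13: 7 − 2 = 5
  item 14: 7 − 4 = 3
  item 16: 7 − 6 = 1
  item 17: 7 − 6 = 1
  item 18: 7 − 2 = 5
  item 19: 7 − 2 = 5
Scored items: 1, 1, 3, 4, 2, 2, 4, 6, 1, 4, 2, 3, 5, 3, 1, 1, 1, 5, 5
Total = 1 + 1 + 3 + 4 + 2 + 2 + 4 + 6 + 1 + 4 + 2 + 3 + 5 + 3 + 1 + 1 + 1 + 5 + 5 = 54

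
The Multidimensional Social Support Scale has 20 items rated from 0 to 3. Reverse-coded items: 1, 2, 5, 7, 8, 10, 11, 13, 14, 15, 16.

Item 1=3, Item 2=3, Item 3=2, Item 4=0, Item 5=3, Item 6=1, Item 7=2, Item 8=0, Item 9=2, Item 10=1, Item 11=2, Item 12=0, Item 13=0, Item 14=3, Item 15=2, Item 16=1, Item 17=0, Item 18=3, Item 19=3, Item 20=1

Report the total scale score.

25

Reversing items 1, 2, 5, 7, 8, 10, 11, 13, 14, 15 and 16 with 3 − raw:
Total = (3−3) + (3−3) + 2 + 0 + (3−3) + 1 + (3−2) + (3−0) + 2 + (3−1) + (3−2) + 0 + (3−0) + (3−3) + (3−2) + (3−1) + 0 + 3 + 3 + 1
      = 0 + 0 + 2 + 0 + 0 + 1 + 1 + 3 + 2 + 2 + 1 + 0 + 3 + 0 + 1 + 2 + 0 + 3 + 3 + 1 = 25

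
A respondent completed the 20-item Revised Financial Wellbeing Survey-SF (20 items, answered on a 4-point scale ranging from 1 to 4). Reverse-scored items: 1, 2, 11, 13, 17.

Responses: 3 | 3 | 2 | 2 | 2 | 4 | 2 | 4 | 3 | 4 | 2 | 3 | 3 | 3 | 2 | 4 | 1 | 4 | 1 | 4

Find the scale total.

Reverse-scored items use 5 − raw:
  item 1: 5 − 3 = 2
  item 2: 5 − 3 = 2
  item 11: 5 − 2 = 3
  item 13: 5 − 3 = 2
  item 17: 5 − 1 = 4
After reverse-coding: 2, 2, 2, 2, 2, 4, 2, 4, 3, 4, 3, 3, 2, 3, 2, 4, 4, 4, 1, 4
Total = 2 + 2 + 2 + 2 + 2 + 4 + 2 + 4 + 3 + 4 + 3 + 3 + 2 + 3 + 2 + 4 + 4 + 4 + 1 + 4 = 57

57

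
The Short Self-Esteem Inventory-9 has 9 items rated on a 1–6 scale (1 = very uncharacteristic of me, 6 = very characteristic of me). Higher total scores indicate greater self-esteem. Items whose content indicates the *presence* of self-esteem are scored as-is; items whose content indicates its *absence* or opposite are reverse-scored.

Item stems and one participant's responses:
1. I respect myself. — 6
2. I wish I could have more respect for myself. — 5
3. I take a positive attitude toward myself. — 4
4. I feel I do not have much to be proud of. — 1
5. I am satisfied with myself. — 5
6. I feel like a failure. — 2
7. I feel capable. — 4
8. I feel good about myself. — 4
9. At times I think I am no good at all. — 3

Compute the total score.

40

Items 2, 4, 6, 9 describe the absence/opposite of self-esteem → reverse-score.
reversed = (1+6) − raw = 7 − raw.
  item 1: 6
  item 2: 7 − 5 = 2
  item 3: 4
  item 4: 7 − 1 = 6
  item 5: 5
  item 6: 7 − 2 = 5
  item 7: 4
  item 8: 4
  item 9: 7 − 3 = 4
Total = 6 + 2 + 4 + 6 + 5 + 5 + 4 + 4 + 4 = 40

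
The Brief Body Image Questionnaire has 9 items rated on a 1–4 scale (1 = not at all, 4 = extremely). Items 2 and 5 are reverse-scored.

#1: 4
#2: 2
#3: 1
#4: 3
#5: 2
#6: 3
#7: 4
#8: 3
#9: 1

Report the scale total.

25

Reverse-scored items use 5 − raw:
  item 2: 5 − 2 = 3
  item 5: 5 − 2 = 3
After reverse-coding: 4, 3, 1, 3, 3, 3, 4, 3, 1
Total = 4 + 3 + 1 + 3 + 3 + 3 + 4 + 3 + 1 = 25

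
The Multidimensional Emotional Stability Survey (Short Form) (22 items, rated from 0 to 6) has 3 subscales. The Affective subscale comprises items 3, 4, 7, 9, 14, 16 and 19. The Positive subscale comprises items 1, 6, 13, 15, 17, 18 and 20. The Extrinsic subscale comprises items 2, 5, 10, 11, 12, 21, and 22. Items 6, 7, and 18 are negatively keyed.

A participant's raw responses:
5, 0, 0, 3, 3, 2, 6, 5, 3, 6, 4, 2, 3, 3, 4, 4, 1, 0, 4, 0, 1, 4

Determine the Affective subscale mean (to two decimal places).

Affective items: 3, 4, 7, 9, 14, 16, 19.
Of these, item 7 is negatively keyed; on a 0–6 scale, reversed = 6 − raw.
  item 3: 0
  item 4: 3
  item 7: 6 − 6 = 0
  item 9: 3
  item 14: 3
  item 16: 4
  item 19: 4
Sum = 0 + 3 + 0 + 3 + 3 + 4 + 4 = 17
Mean = 17 / 7 = 2.43

2.43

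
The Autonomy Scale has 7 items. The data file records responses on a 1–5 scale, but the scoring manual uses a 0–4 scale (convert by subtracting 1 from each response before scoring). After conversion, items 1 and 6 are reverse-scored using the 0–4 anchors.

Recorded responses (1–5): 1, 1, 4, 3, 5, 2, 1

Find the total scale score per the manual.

16

Convert to 0–4: 0, 0, 3, 2, 4, 1, 0
Reverse-coded (on a 0–4 scale, reversed = 4 − raw):
  item 1: 4 − 0 = 4
  item 6: 4 − 1 = 3
Scored: 4, 0, 3, 2, 4, 3, 0
Total = 16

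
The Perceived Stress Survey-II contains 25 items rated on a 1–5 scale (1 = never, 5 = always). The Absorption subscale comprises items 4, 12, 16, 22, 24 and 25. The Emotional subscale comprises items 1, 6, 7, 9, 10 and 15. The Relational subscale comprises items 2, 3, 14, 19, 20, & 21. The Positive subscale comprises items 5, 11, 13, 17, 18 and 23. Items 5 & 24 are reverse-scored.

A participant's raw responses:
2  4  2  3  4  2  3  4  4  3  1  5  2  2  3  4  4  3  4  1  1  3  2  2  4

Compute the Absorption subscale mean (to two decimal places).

Absorption items: 4, 12, 16, 22, 24, 25.
Of these, item 24 is reverse-scored; reverse-coded value = 6 − response.
  item 4: 3
  item 12: 5
  item 16: 4
  item 22: 3
  item 24: 6 − 2 = 4
  item 25: 4
Sum = 3 + 5 + 4 + 3 + 4 + 4 = 23
Mean = 23 / 6 = 3.83

3.83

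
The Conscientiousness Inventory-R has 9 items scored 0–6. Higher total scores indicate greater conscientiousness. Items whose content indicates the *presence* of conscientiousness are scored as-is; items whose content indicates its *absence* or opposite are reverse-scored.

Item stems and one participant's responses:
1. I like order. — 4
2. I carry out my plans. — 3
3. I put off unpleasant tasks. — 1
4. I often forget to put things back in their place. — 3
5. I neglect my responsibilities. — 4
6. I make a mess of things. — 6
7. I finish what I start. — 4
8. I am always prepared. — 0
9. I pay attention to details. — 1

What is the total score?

22

Items 3, 4, 5, 6 describe the absence/opposite of conscientiousness → reverse-score.
reversed = (0+6) − raw = 6 − raw.
  item 1: 4
  item 2: 3
  item 3: 6 − 1 = 5
  item 4: 6 − 3 = 3
  item 5: 6 − 4 = 2
  item 6: 6 − 6 = 0
  item 7: 4
  item 8: 0
  item 9: 1
Total = 4 + 3 + 5 + 3 + 2 + 0 + 4 + 0 + 1 = 22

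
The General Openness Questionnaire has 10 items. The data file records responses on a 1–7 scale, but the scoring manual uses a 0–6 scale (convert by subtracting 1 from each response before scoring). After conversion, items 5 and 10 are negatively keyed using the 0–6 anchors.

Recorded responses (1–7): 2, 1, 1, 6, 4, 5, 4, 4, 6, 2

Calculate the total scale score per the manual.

Convert to 0–6: 1, 0, 0, 5, 3, 4, 3, 3, 5, 1
Reverse-coded (reversed = (0+6) − raw = 6 − raw):
  item 5: 6 − 3 = 3
  item 10: 6 − 1 = 5
Scored: 1, 0, 0, 5, 3, 4, 3, 3, 5, 5
Total = 29

29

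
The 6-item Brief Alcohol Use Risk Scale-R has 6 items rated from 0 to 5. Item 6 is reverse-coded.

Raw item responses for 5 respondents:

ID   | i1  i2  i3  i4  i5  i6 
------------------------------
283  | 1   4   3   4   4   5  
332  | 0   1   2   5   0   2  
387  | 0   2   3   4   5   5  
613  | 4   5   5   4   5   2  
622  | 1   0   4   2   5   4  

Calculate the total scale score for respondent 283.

Respondent 283 raw: 1, 4, 3, 4, 4, 5.
Reverse-coded (reverse-coded value = 5 − response):
  item 1: 1
  item 2: 4
  item 3: 3
  item 4: 4
  item 5: 4
  item 6: 5 − 5 = 0
Sum = 1 + 4 + 3 + 4 + 4 + 0 = 16

16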